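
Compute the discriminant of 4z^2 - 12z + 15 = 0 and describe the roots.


D = b^2 - 4ac = (-12)^2 - 4(4)(15) = 144 - 240 = -96
Since D < 0: two complex conjugate roots (no real roots)


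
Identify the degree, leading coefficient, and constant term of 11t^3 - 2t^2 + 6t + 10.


Highest power of t is 3, with coefficient 11. Constant term is 10.
Degree = 3, leading coefficient = 11, constant term = 10


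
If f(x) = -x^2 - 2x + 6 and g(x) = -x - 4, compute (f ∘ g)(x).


Substitute g(x) into f:
f(g(x)) = -1*(-x - 4)^2 + (-2)*(-x - 4) + 6
(-x - 4)^2 = x^2 + 8x + 16
Expand and combine: -x^2 - 6x - 2


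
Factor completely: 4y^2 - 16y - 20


Roots satisfy r1 + r2 = -b/a = 4 and r1*r2 = c/a = -5.
So r1 = -1, r2 = 5.
4y^2 - 16y - 20 = 4(y - r1)(y - r2) = 4(y + 1)(y - 5)


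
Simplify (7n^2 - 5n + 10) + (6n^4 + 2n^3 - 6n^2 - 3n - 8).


Align terms by degree and add:
  7n^2 - 5n + 10
+ 6n^4 + 2n^3 - 6n^2 - 3n - 8
= 6n^4 + 2n^3 + n^2 - 8n + 2


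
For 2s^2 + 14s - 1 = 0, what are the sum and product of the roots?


For as^2+bs+c=0: sum = -b/a, product = c/a.
a=2, b=14, c=-1
Sum = -(14)/2 = -7
Product = (-1)/2 = -1/2


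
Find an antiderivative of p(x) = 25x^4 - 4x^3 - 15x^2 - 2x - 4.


Reverse power rule on each term:
  ∫ 25x^4 dx = 5x^5
  ∫ -4x^3 dx = -x^4
  ∫ -15x^2 dx = -5x^3
  ∫ -2x dx = -x^2
  ∫ -4 dx = -4x
F(x) = 5x^5 - x^4 - 5x^3 - x^2 - 4x + C


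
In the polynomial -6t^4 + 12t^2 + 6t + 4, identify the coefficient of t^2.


Read off the coefficient of t^2: 12


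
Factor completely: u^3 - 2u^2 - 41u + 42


Try integer roots (divisors of 42). u=-6: p(-6)=0.
Divide out (u + 6): quotient is u^2 - 8u + 7.
Factor the quadratic: (u - 1)(u - 7)
Result: (u + 6)(u - 1)(u - 7)


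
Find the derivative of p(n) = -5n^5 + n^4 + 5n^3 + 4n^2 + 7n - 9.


Apply the power rule term by term:
  d/dn(-5n^5) = -25n^4
  d/dn(n^4) = 4n^3
  d/dn(5n^3) = 15n^2
  d/dn(4n^2) = 8n
  d/dn(7n) = 7
  d/dn(-9) = 0
p'(n) = -25n^4 + 4n^3 + 15n^2 + 8n + 7


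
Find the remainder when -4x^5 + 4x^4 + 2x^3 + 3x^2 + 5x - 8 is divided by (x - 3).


By the Remainder Theorem, the remainder equals p(3):
  -4*(3)^5 = -972
  4*(3)^4 = 324
  2*(3)^3 = 54
  3*(3)^2 = 27
  5*(3)^1 = 15
  constant: -8
Sum: -972 + 324 + 54 + 27 + 15 - 8 = -560


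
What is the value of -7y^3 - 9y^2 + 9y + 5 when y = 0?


Using direct substitution:
  -7 * (0)^3 = 0
  -9 * (0)^2 = 0
  9 * (0)^1 = 0
  constant: 5
Sum = 0 + 0 + 0 + 5 = 5


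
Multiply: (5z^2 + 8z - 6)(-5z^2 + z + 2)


Distribute each term of the first polynomial:
  (5z^2)(-5z^2 + z + 2) = -25z^4 + 5z^3 + 10z^2
  (8z)(-5z^2 + z + 2) = -40z^3 + 8z^2 + 16z
  (-6)(-5z^2 + z + 2) = 30z^2 - 6z - 12
Sum: -25z^4 - 35z^3 + 48z^2 + 10z - 12


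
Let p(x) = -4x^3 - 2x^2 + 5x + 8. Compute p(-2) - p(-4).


p(-2) = 22
p(-4) = 212
p(-2) - p(-4) = 22 - 212 = -190


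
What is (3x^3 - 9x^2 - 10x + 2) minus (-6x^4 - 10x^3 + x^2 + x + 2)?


Distribute the minus sign:
  (3x^3 - 9x^2 - 10x + 2)
- (-6x^4 - 10x^3 + x^2 + x + 2)
Negate second polynomial: 6x^4 + 10x^3 - x^2 - x - 2
Add: 6x^4 + 13x^3 - 10x^2 - 11x


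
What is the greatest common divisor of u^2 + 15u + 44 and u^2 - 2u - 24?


Factor each:
  u^2 + 15u + 44 = (u + 4)(u + 11)
  u^2 - 2u - 24 = (u + 4)(u - 6)
Common monic factor: u + 4


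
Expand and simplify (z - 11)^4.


Expand (z - 11)^4 by repeated multiplication:
  (z - 11)^2 = z^2 - 22z + 121
  (z - 11)^3 = z^3 - 33z^2 + 363z - 1331
= z^4 - 44z^3 + 726z^2 - 5324z + 14641


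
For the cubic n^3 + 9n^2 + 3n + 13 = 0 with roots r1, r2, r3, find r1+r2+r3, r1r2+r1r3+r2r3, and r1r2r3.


Monic cubic n^3+bn^2+cn+d=0: sum=-b, pairwise sum=c, product=-d.
b=9, c=3, d=13
r1+r2+r3 = -9
r1r2+r1r3+r2r3 = 3
r1r2r3 = -13


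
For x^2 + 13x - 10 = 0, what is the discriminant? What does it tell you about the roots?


D = b^2 - 4ac = (13)^2 - 4(1)(-10) = 169 + 40 = 209
Since D > 0: two distinct irrational roots


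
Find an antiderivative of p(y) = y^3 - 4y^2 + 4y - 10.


Reverse power rule on each term:
  ∫ y^3 dy = (1/4)y^4
  ∫ -4y^2 dy = -(4/3)y^3
  ∫ 4y dy = 2y^2
  ∫ -10 dy = -10y
F(y) = (1/4)y^4 - (4/3)y^3 + 2y^2 - 10y + C


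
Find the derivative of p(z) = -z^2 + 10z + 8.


Apply the power rule term by term:
  d/dz(-z^2) = -2z
  d/dz(10z) = 10
  d/dz(8) = 0
p'(z) = -2z + 10


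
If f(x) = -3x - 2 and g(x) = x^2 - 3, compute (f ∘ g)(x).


Substitute g(x) into f:
f(g(x)) = -3*(x^2 - 3) + (-2)
Expand and combine: -3x^2 + 7


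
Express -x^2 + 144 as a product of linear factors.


Roots satisfy r1 + r2 = -b/a = 0 and r1*r2 = c/a = -144.
So r1 = -12, r2 = 12.
-x^2 + 144 = -(x - r1)(x - r2) = -(x + 12)(x - 12)


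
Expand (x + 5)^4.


Expand (x + 5)^4 by repeated multiplication:
  (x + 5)^2 = x^2 + 10x + 25
  (x + 5)^3 = x^3 + 15x^2 + 75x + 125
= x^4 + 20x^3 + 150x^2 + 500x + 625


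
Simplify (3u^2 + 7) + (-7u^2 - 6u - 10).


Align terms by degree and add:
  3u^2 + 7
  -7u^2 - 6u - 10
= -4u^2 - 6u - 3


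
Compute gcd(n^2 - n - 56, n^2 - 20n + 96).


Factor each:
  n^2 - n - 56 = (n - 8)(n + 7)
  n^2 - 20n + 96 = (n - 8)(n - 12)
Common monic factor: n - 8


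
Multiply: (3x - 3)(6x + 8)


Distribute each term of the first polynomial:
  (3x)(6x + 8) = 18x^2 + 24x
  (-3)(6x + 8) = -18x - 24
Sum: 18x^2 + 6x - 24


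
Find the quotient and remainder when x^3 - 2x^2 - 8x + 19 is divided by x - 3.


(x^3 - 2x^2 - 8x + 19) / (x - 3)
Step 1: x^2 * (x - 3) = x^3 - 3x^2; subtract.
Step 2: x * (x - 3) = x^2 - 3x; subtract.
Step 3: -5 * (x - 3) = -5x + 15; subtract.
Quotient: x^2 + x - 5, Remainder: 4


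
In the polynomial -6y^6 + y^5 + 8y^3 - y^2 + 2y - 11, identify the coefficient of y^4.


Read off the coefficient of y^4: 0


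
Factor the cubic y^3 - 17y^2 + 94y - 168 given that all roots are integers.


Try integer roots (divisors of -168). y=6: p(6)=0.
Divide out (y - 6): quotient is y^2 - 11y + 28.
Factor the quadratic: (y - 4)(y - 7)
Result: (y - 6)(y - 4)(y - 7)


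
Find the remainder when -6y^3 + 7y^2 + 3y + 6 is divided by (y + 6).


By the Remainder Theorem, the remainder equals p(-6):
  -6*(-6)^3 = 1296
  7*(-6)^2 = 252
  3*(-6)^1 = -18
  constant: 6
Sum: 1296 + 252 - 18 + 6 = 1536


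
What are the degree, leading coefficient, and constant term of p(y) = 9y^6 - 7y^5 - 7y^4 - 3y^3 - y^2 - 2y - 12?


Highest power of y is 6, with coefficient 9. Constant term is -12.
Degree = 6, leading coefficient = 9, constant term = -12


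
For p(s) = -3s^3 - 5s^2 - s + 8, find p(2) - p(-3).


p(2) = -38
p(-3) = 47
p(2) - p(-3) = -38 - 47 = -85


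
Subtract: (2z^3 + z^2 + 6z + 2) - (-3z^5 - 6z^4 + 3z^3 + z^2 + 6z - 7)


Distribute the minus sign:
  (2z^3 + z^2 + 6z + 2)
- (-3z^5 - 6z^4 + 3z^3 + z^2 + 6z - 7)
Negate second polynomial: 3z^5 + 6z^4 - 3z^3 - z^2 - 6z + 7
Add: 3z^5 + 6z^4 - z^3 + 9


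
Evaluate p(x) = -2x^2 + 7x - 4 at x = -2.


Using direct substitution:
  -2 * (-2)^2 = -8
  7 * (-2)^1 = -14
  constant: -4
Sum = -8 - 14 - 4 = -26


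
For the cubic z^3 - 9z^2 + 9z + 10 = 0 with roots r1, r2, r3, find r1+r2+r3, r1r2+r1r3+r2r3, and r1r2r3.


Monic cubic z^3+bz^2+cz+d=0: sum=-b, pairwise sum=c, product=-d.
b=-9, c=9, d=10
r1+r2+r3 = 9
r1r2+r1r3+r2r3 = 9
r1r2r3 = -10


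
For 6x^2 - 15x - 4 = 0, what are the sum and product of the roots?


For ax^2+bx+c=0: sum = -b/a, product = c/a.
a=6, b=-15, c=-4
Sum = -(-15)/6 = 5/2
Product = (-4)/6 = -2/3


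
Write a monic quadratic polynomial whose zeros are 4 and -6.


p(z) = (z - 4)(z + 6)
Expand: z^2 + 2z - 24


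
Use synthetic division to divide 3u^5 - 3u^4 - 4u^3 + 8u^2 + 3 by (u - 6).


Synthetic division with c = 6. Coefficients: 3, -3, -4, 8, 0, 3
Bring down 3.
  3 * 6 = 18; 18 - 3 = 15
  15 * 6 = 90; 90 - 4 = 86
  86 * 6 = 516; 516 + 8 = 524
  524 * 6 = 3144; 3144 + 0 = 3144
  3144 * 6 = 18864; 18864 + 3 = 18867
Quotient: 3u^4 + 15u^3 + 86u^2 + 524u + 3144, Remainder: 18867


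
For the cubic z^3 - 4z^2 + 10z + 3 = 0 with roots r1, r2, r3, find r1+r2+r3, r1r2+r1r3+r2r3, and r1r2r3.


Monic cubic z^3+bz^2+cz+d=0: sum=-b, pairwise sum=c, product=-d.
b=-4, c=10, d=3
r1+r2+r3 = 4
r1r2+r1r3+r2r3 = 10
r1r2r3 = -3


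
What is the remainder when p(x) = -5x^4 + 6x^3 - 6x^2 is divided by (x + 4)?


By the Remainder Theorem, the remainder equals p(-4):
  -5*(-4)^4 = -1280
  6*(-4)^3 = -384
  -6*(-4)^2 = -96
  0*(-4)^1 = 0
  constant: 0
Sum: -1280 - 384 - 96 + 0 + 0 = -1760


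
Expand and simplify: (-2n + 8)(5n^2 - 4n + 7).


Distribute each term of the first polynomial:
  (-2n)(5n^2 - 4n + 7) = -10n^3 + 8n^2 - 14n
  (8)(5n^2 - 4n + 7) = 40n^2 - 32n + 56
Sum: -10n^3 + 48n^2 - 46n + 56


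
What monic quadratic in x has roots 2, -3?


p(x) = (x - 2)(x + 3)
Expand: x^2 + x - 6


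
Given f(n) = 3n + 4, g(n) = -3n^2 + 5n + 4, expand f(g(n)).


Substitute g(n) into f:
f(g(n)) = 3*(-3n^2 + 5n + 4) + 4
Expand and combine: -9n^2 + 15n + 16


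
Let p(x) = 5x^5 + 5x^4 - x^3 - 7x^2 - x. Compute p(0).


Using direct substitution:
  5 * (0)^5 = 0
  5 * (0)^4 = 0
  -1 * (0)^3 = 0
  -7 * (0)^2 = 0
  -1 * (0)^1 = 0
  constant: 0
Sum = 0 + 0 + 0 + 0 + 0 + 0 = 0


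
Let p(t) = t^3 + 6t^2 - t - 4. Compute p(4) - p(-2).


p(4) = 152
p(-2) = 14
p(4) - p(-2) = 152 - 14 = 138


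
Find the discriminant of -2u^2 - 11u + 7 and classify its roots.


D = b^2 - 4ac = (-11)^2 - 4(-2)(7) = 121 + 56 = 177
Since D > 0: two distinct irrational roots


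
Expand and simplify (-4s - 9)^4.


Expand (-4s - 9)^4 by repeated multiplication:
  (-4s - 9)^2 = 16s^2 + 72s + 81
  (-4s - 9)^3 = -64s^3 - 432s^2 - 972s - 729
= 256s^4 + 2304s^3 + 7776s^2 + 11664s + 6561


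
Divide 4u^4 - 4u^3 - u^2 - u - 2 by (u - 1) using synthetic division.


Synthetic division with c = 1. Coefficients: 4, -4, -1, -1, -2
Bring down 4.
  4 * 1 = 4; 4 - 4 = 0
  0 * 1 = 0; 0 - 1 = -1
  -1 * 1 = -1; -1 - 1 = -2
  -2 * 1 = -2; -2 - 2 = -4
Quotient: 4u^3 - u - 2, Remainder: -4


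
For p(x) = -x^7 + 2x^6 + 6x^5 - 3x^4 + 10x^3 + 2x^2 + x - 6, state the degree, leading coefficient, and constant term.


Highest power of x is 7, with coefficient -1. Constant term is -6.
Degree = 7, leading coefficient = -1, constant term = -6


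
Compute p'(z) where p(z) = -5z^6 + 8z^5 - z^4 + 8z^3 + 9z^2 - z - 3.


Apply the power rule term by term:
  d/dz(-5z^6) = -30z^5
  d/dz(8z^5) = 40z^4
  d/dz(-z^4) = -4z^3
  d/dz(8z^3) = 24z^2
  d/dz(9z^2) = 18z
  d/dz(-z) = -1
  d/dz(-3) = 0
p'(z) = -30z^5 + 40z^4 - 4z^3 + 24z^2 + 18z - 1


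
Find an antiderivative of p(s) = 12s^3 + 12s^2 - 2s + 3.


Reverse power rule on each term:
  ∫ 12s^3 ds = 3s^4
  ∫ 12s^2 ds = 4s^3
  ∫ -2s ds = -s^2
  ∫ 3 ds = 3s
F(s) = 3s^4 + 4s^3 - s^2 + 3s + C


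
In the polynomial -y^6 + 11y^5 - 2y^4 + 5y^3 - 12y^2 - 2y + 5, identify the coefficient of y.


Read off the coefficient of y: -2


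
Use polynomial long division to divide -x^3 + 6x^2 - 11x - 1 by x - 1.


(-x^3 + 6x^2 - 11x - 1) / (x - 1)
Step 1: -x^2 * (x - 1) = -x^3 + x^2; subtract.
Step 2: 5x * (x - 1) = 5x^2 - 5x; subtract.
Step 3: -6 * (x - 1) = -6x + 6; subtract.
Quotient: -x^2 + 5x - 6, Remainder: -7


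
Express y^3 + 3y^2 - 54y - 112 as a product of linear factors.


Try integer roots (divisors of -112). y=7: p(7)=0.
Divide out (y - 7): quotient is y^2 + 10y + 16.
Factor the quadratic: (y + 2)(y + 8)
Result: (y - 7)(y + 2)(y + 8)


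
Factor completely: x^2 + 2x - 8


Roots satisfy r1 + r2 = -b/a = -2 and r1*r2 = c/a = -8.
So r1 = 2, r2 = -4.
x^2 + 2x - 8 = (x - r1)(x - r2) = (x - 2)(x + 4)


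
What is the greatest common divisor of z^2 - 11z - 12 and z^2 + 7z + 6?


Factor each:
  z^2 - 11z - 12 = (z + 1)(z - 12)
  z^2 + 7z + 6 = (z + 1)(z + 6)
Common monic factor: z + 1


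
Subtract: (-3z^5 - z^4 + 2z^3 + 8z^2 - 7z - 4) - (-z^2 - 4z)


Distribute the minus sign:
  (-3z^5 - z^4 + 2z^3 + 8z^2 - 7z - 4)
- (-z^2 - 4z)
Negate second polynomial: z^2 + 4z
Add: -3z^5 - z^4 + 2z^3 + 9z^2 - 3z - 4


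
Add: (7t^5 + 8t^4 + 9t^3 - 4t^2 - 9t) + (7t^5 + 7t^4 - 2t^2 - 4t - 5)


Align terms by degree and add:
  7t^5 + 8t^4 + 9t^3 - 4t^2 - 9t
+ 7t^5 + 7t^4 - 2t^2 - 4t - 5
= 14t^5 + 15t^4 + 9t^3 - 6t^2 - 13t - 5


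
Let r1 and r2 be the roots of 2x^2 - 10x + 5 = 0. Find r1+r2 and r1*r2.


For ax^2+bx+c=0: sum = -b/a, product = c/a.
a=2, b=-10, c=5
Sum = -(-10)/2 = 5
Product = (5)/2 = 5/2


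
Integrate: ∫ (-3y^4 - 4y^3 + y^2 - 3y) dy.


Reverse power rule on each term:
  ∫ -3y^4 dy = -(3/5)y^5
  ∫ -4y^3 dy = -y^4
  ∫ y^2 dy = (1/3)y^3
  ∫ -3y dy = -(3/2)y^2
F(y) = -(3/5)y^5 - y^4 + (1/3)y^3 - (3/2)y^2 + C


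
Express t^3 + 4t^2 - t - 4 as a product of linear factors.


Try integer roots (divisors of -4). t=-4: p(-4)=0.
Divide out (t + 4): quotient is t^2 - 1.
Factor the quadratic: (t + 1)(t - 1)
Result: (t + 4)(t + 1)(t - 1)


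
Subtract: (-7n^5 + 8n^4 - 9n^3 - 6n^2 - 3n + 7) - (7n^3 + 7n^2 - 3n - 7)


Distribute the minus sign:
  (-7n^5 + 8n^4 - 9n^3 - 6n^2 - 3n + 7)
- (7n^3 + 7n^2 - 3n - 7)
Negate second polynomial: -7n^3 - 7n^2 + 3n + 7
Add: -7n^5 + 8n^4 - 16n^3 - 13n^2 + 14


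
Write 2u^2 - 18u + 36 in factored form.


Roots satisfy r1 + r2 = -b/a = 9 and r1*r2 = c/a = 18.
So r1 = 3, r2 = 6.
2u^2 - 18u + 36 = 2(u - r1)(u - r2) = 2(u - 3)(u - 6)


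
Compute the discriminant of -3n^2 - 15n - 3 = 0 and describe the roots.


D = b^2 - 4ac = (-15)^2 - 4(-3)(-3) = 225 - 36 = 189
Since D > 0: two distinct irrational roots


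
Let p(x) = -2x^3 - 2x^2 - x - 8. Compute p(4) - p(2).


p(4) = -172
p(2) = -34
p(4) - p(2) = -172 + 34 = -138


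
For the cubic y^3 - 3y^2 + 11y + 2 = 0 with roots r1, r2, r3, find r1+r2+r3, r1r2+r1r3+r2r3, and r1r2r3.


Monic cubic y^3+by^2+cy+d=0: sum=-b, pairwise sum=c, product=-d.
b=-3, c=11, d=2
r1+r2+r3 = 3
r1r2+r1r3+r2r3 = 11
r1r2r3 = -2


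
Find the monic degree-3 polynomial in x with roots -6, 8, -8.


p(x) = (x + 6)(x - 8)(x + 8)
Expand: x^3 + 6x^2 - 64x - 384


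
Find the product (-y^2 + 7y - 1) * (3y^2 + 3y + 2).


Distribute each term of the first polynomial:
  (-y^2)(3y^2 + 3y + 2) = -3y^4 - 3y^3 - 2y^2
  (7y)(3y^2 + 3y + 2) = 21y^3 + 21y^2 + 14y
  (-1)(3y^2 + 3y + 2) = -3y^2 - 3y - 2
Sum: -3y^4 + 18y^3 + 16y^2 + 11y - 2


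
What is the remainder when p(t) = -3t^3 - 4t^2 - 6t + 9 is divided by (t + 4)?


By the Remainder Theorem, the remainder equals p(-4):
  -3*(-4)^3 = 192
  -4*(-4)^2 = -64
  -6*(-4)^1 = 24
  constant: 9
Sum: 192 - 64 + 24 + 9 = 161


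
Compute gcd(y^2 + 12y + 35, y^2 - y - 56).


Factor each:
  y^2 + 12y + 35 = (y + 7)(y + 5)
  y^2 - y - 56 = (y + 7)(y - 8)
Common monic factor: y + 7


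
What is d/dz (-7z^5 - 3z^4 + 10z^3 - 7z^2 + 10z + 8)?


Apply the power rule term by term:
  d/dz(-7z^5) = -35z^4
  d/dz(-3z^4) = -12z^3
  d/dz(10z^3) = 30z^2
  d/dz(-7z^2) = -14z
  d/dz(10z) = 10
  d/dz(8) = 0
p'(z) = -35z^4 - 12z^3 + 30z^2 - 14z + 10


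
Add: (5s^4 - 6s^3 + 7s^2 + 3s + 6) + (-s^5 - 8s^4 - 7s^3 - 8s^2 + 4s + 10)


Align terms by degree and add:
  5s^4 - 6s^3 + 7s^2 + 3s + 6
  -s^5 - 8s^4 - 7s^3 - 8s^2 + 4s + 10
= -s^5 - 3s^4 - 13s^3 - s^2 + 7s + 16


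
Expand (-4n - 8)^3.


Expand (-4n - 8)^3 by repeated multiplication:
  (-4n - 8)^2 = 16n^2 + 64n + 64
= -64n^3 - 384n^2 - 768n - 512


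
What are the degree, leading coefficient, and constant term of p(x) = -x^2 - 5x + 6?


Highest power of x is 2, with coefficient -1. Constant term is 6.
Degree = 2, leading coefficient = -1, constant term = 6


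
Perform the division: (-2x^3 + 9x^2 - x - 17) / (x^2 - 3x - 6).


(-2x^3 + 9x^2 - x - 17) / (x^2 - 3x - 6)
Step 1: -2x * (x^2 - 3x - 6) = -2x^3 + 6x^2 + 12x; subtract.
Step 2: 3 * (x^2 - 3x - 6) = 3x^2 - 9x - 18; subtract.
Quotient: -2x + 3, Remainder: -4x + 1


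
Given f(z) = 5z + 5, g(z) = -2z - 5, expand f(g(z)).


Substitute g(z) into f:
f(g(z)) = 5*(-2z - 5) + 5
Expand and combine: -10z - 20


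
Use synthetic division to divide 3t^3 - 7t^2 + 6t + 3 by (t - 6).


Synthetic division with c = 6. Coefficients: 3, -7, 6, 3
Bring down 3.
  3 * 6 = 18; 18 - 7 = 11
  11 * 6 = 66; 66 + 6 = 72
  72 * 6 = 432; 432 + 3 = 435
Quotient: 3t^2 + 11t + 72, Remainder: 435


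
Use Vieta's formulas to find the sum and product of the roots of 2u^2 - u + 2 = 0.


For au^2+bu+c=0: sum = -b/a, product = c/a.
a=2, b=-1, c=2
Sum = -(-1)/2 = 1/2
Product = (2)/2 = 1


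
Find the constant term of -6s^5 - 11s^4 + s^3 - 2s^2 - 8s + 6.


Read off the constant term: 6


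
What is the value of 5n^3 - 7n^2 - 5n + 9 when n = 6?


Using direct substitution:
  5 * (6)^3 = 1080
  -7 * (6)^2 = -252
  -5 * (6)^1 = -30
  constant: 9
Sum = 1080 - 252 - 30 + 9 = 807


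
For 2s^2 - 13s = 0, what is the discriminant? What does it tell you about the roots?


D = b^2 - 4ac = (-13)^2 - 4(2)(0) = 169 = 169
Since D > 0: two distinct rational roots


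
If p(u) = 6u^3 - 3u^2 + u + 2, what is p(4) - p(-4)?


p(4) = 342
p(-4) = -434
p(4) - p(-4) = 342 + 434 = 776


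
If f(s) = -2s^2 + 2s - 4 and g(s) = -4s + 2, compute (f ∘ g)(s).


Substitute g(s) into f:
f(g(s)) = -2*(-4s + 2)^2 + 2*(-4s + 2) + (-4)
(-4s + 2)^2 = 16s^2 - 16s + 4
Expand and combine: -32s^2 + 24s - 8


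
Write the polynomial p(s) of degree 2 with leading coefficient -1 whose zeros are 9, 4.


p(s) = -(s - 9)(s - 4)
Expand: -s^2 + 13s - 36


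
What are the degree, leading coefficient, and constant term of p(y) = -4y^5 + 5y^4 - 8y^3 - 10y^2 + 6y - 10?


Highest power of y is 5, with coefficient -4. Constant term is -10.
Degree = 5, leading coefficient = -4, constant term = -10


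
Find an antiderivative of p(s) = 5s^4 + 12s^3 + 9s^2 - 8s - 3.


Reverse power rule on each term:
  ∫ 5s^4 ds = s^5
  ∫ 12s^3 ds = 3s^4
  ∫ 9s^2 ds = 3s^3
  ∫ -8s ds = -4s^2
  ∫ -3 ds = -3s
F(s) = s^5 + 3s^4 + 3s^3 - 4s^2 - 3s + C


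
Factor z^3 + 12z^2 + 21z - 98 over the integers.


Try integer roots (divisors of -98). z=2: p(2)=0.
Divide out (z - 2): quotient is z^2 + 14z + 49.
Factor the quadratic: (z + 7)(z + 7)
Result: (z - 2)(z + 7)(z + 7)


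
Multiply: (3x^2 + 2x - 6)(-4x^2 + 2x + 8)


Distribute each term of the first polynomial:
  (3x^2)(-4x^2 + 2x + 8) = -12x^4 + 6x^3 + 24x^2
  (2x)(-4x^2 + 2x + 8) = -8x^3 + 4x^2 + 16x
  (-6)(-4x^2 + 2x + 8) = 24x^2 - 12x - 48
Sum: -12x^4 - 2x^3 + 52x^2 + 4x - 48


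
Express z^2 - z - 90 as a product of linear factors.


Roots satisfy r1 + r2 = -b/a = 1 and r1*r2 = c/a = -90.
So r1 = -9, r2 = 10.
z^2 - z - 90 = (z - r1)(z - r2) = (z + 9)(z - 10)


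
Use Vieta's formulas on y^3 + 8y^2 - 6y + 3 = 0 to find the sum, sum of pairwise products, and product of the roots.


Monic cubic y^3+by^2+cy+d=0: sum=-b, pairwise sum=c, product=-d.
b=8, c=-6, d=3
r1+r2+r3 = -8
r1r2+r1r3+r2r3 = -6
r1r2r3 = -3


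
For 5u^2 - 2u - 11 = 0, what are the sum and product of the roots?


For au^2+bu+c=0: sum = -b/a, product = c/a.
a=5, b=-2, c=-11
Sum = -(-2)/5 = 2/5
Product = (-11)/5 = -11/5


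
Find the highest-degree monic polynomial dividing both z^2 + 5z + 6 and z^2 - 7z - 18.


Factor each:
  z^2 + 5z + 6 = (z + 2)(z + 3)
  z^2 - 7z - 18 = (z + 2)(z - 9)
Common monic factor: z + 2


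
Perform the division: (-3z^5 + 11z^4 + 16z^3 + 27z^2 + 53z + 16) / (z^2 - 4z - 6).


(-3z^5 + 11z^4 + 16z^3 + 27z^2 + 53z + 16) / (z^2 - 4z - 6)
Step 1: -3z^3 * (z^2 - 4z - 6) = -3z^5 + 12z^4 + 18z^3; subtract.
Step 2: -z^2 * (z^2 - 4z - 6) = -z^4 + 4z^3 + 6z^2; subtract.
Step 3: -6z * (z^2 - 4z - 6) = -6z^3 + 24z^2 + 36z; subtract.
Step 4: -3 * (z^2 - 4z - 6) = -3z^2 + 12z + 18; subtract.
Quotient: -3z^3 - z^2 - 6z - 3, Remainder: 5z - 2


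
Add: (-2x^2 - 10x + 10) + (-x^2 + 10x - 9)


Align terms by degree and add:
  -2x^2 - 10x + 10
  -x^2 + 10x - 9
= -3x^2 + 1


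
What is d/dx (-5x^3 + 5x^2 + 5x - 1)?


Apply the power rule term by term:
  d/dx(-5x^3) = -15x^2
  d/dx(5x^2) = 10x
  d/dx(5x) = 5
  d/dx(-1) = 0
p'(x) = -15x^2 + 10x + 5


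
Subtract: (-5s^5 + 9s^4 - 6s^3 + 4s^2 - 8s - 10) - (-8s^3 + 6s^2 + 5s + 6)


Distribute the minus sign:
  (-5s^5 + 9s^4 - 6s^3 + 4s^2 - 8s - 10)
- (-8s^3 + 6s^2 + 5s + 6)
Negate second polynomial: 8s^3 - 6s^2 - 5s - 6
Add: -5s^5 + 9s^4 + 2s^3 - 2s^2 - 13s - 16


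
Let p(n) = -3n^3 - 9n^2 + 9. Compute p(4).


Using direct substitution:
  -3 * (4)^3 = -192
  -9 * (4)^2 = -144
  0 * (4)^1 = 0
  constant: 9
Sum = -192 - 144 + 0 + 9 = -327


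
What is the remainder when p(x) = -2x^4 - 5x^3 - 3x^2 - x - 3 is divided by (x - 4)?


By the Remainder Theorem, the remainder equals p(4):
  -2*(4)^4 = -512
  -5*(4)^3 = -320
  -3*(4)^2 = -48
  -1*(4)^1 = -4
  constant: -3
Sum: -512 - 320 - 48 - 4 - 3 = -887


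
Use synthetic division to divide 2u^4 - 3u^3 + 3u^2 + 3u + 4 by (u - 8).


Synthetic division with c = 8. Coefficients: 2, -3, 3, 3, 4
Bring down 2.
  2 * 8 = 16; 16 - 3 = 13
  13 * 8 = 104; 104 + 3 = 107
  107 * 8 = 856; 856 + 3 = 859
  859 * 8 = 6872; 6872 + 4 = 6876
Quotient: 2u^3 + 13u^2 + 107u + 859, Remainder: 6876


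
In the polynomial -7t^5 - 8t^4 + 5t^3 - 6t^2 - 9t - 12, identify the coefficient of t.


Read off the coefficient of t: -9


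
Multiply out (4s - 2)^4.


Expand (4s - 2)^4 by repeated multiplication:
  (4s - 2)^2 = 16s^2 - 16s + 4
  (4s - 2)^3 = 64s^3 - 96s^2 + 48s - 8
= 256s^4 - 512s^3 + 384s^2 - 128s + 16


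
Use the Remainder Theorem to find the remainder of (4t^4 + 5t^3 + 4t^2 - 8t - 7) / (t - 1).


By the Remainder Theorem, the remainder equals p(1):
  4*(1)^4 = 4
  5*(1)^3 = 5
  4*(1)^2 = 4
  -8*(1)^1 = -8
  constant: -7
Sum: 4 + 5 + 4 - 8 - 7 = -2


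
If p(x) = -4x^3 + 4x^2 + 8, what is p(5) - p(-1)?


p(5) = -392
p(-1) = 16
p(5) - p(-1) = -392 - 16 = -408


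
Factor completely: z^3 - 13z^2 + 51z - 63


Try integer roots (divisors of -63). z=3: p(3)=0.
Divide out (z - 3): quotient is z^2 - 10z + 21.
Factor the quadratic: (z - 3)(z - 7)
Result: (z - 3)(z - 3)(z - 7)


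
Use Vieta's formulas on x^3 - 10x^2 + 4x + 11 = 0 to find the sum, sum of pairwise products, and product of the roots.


Monic cubic x^3+bx^2+cx+d=0: sum=-b, pairwise sum=c, product=-d.
b=-10, c=4, d=11
r1+r2+r3 = 10
r1r2+r1r3+r2r3 = 4
r1r2r3 = -11


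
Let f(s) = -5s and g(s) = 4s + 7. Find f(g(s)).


Substitute g(s) into f:
f(g(s)) = -5*(4s + 7)
Expand and combine: -20s - 35


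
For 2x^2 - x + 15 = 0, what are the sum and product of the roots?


For ax^2+bx+c=0: sum = -b/a, product = c/a.
a=2, b=-1, c=15
Sum = -(-1)/2 = 1/2
Product = (15)/2 = 15/2


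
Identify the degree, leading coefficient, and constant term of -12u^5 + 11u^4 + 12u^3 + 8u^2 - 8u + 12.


Highest power of u is 5, with coefficient -12. Constant term is 12.
Degree = 5, leading coefficient = -12, constant term = 12


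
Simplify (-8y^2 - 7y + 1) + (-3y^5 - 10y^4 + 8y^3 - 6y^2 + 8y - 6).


Align terms by degree and add:
  -8y^2 - 7y + 1
  -3y^5 - 10y^4 + 8y^3 - 6y^2 + 8y - 6
= -3y^5 - 10y^4 + 8y^3 - 14y^2 + y - 5


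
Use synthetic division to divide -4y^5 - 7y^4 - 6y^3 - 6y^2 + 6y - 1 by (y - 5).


Synthetic division with c = 5. Coefficients: -4, -7, -6, -6, 6, -1
Bring down -4.
  -4 * 5 = -20; -20 - 7 = -27
  -27 * 5 = -135; -135 - 6 = -141
  -141 * 5 = -705; -705 - 6 = -711
  -711 * 5 = -3555; -3555 + 6 = -3549
  -3549 * 5 = -17745; -17745 - 1 = -17746
Quotient: -4y^4 - 27y^3 - 141y^2 - 711y - 3549, Remainder: -17746


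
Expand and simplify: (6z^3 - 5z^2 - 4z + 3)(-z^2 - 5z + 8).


Distribute each term of the first polynomial:
  (6z^3)(-z^2 - 5z + 8) = -6z^5 - 30z^4 + 48z^3
  (-5z^2)(-z^2 - 5z + 8) = 5z^4 + 25z^3 - 40z^2
  (-4z)(-z^2 - 5z + 8) = 4z^3 + 20z^2 - 32z
  (3)(-z^2 - 5z + 8) = -3z^2 - 15z + 24
Sum: -6z^5 - 25z^4 + 77z^3 - 23z^2 - 47z + 24


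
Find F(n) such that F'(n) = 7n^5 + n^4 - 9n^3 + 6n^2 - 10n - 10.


Reverse power rule on each term:
  ∫ 7n^5 dn = (7/6)n^6
  ∫ n^4 dn = (1/5)n^5
  ∫ -9n^3 dn = -(9/4)n^4
  ∫ 6n^2 dn = 2n^3
  ∫ -10n dn = -5n^2
  ∫ -10 dn = -10n
F(n) = (7/6)n^6 + (1/5)n^5 - (9/4)n^4 + 2n^3 - 5n^2 - 10n + C


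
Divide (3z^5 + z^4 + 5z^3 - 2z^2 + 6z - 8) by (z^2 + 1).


(3z^5 + z^4 + 5z^3 - 2z^2 + 6z - 8) / (z^2 + 1)
Step 1: 3z^3 * (z^2 + 1) = 3z^5 + 3z^3; subtract.
Step 2: z^2 * (z^2 + 1) = z^4 + z^2; subtract.
Step 3: 2z * (z^2 + 1) = 2z^3 + 2z; subtract.
Step 4: -3 * (z^2 + 1) = -3z^2 - 3; subtract.
Quotient: 3z^3 + z^2 + 2z - 3, Remainder: 4z - 5


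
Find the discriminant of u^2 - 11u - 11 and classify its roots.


D = b^2 - 4ac = (-11)^2 - 4(1)(-11) = 121 + 44 = 165
Since D > 0: two distinct irrational roots


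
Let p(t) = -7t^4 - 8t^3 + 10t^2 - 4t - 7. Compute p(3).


Using direct substitution:
  -7 * (3)^4 = -567
  -8 * (3)^3 = -216
  10 * (3)^2 = 90
  -4 * (3)^1 = -12
  constant: -7
Sum = -567 - 216 + 90 - 12 - 7 = -712


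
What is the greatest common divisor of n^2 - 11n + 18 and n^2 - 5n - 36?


Factor each:
  n^2 - 11n + 18 = (n - 9)(n - 2)
  n^2 - 5n - 36 = (n - 9)(n + 4)
Common monic factor: n - 9


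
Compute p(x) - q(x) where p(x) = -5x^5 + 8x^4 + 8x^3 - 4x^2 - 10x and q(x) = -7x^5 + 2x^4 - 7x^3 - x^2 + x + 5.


Distribute the minus sign:
  (-5x^5 + 8x^4 + 8x^3 - 4x^2 - 10x)
- (-7x^5 + 2x^4 - 7x^3 - x^2 + x + 5)
Negate second polynomial: 7x^5 - 2x^4 + 7x^3 + x^2 - x - 5
Add: 2x^5 + 6x^4 + 15x^3 - 3x^2 - 11x - 5


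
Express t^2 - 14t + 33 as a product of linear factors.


Roots satisfy r1 + r2 = -b/a = 14 and r1*r2 = c/a = 33.
So r1 = 3, r2 = 11.
t^2 - 14t + 33 = (t - r1)(t - r2) = (t - 3)(t - 11)


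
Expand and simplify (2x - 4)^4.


Expand (2x - 4)^4 by repeated multiplication:
  (2x - 4)^2 = 4x^2 - 16x + 16
  (2x - 4)^3 = 8x^3 - 48x^2 + 96x - 64
= 16x^4 - 128x^3 + 384x^2 - 512x + 256


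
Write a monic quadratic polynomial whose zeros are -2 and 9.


p(x) = (x + 2)(x - 9)
Expand: x^2 - 7x - 18


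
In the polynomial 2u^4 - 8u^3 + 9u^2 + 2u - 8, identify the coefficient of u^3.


Read off the coefficient of u^3: -8


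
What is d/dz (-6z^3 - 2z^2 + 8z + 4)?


Apply the power rule term by term:
  d/dz(-6z^3) = -18z^2
  d/dz(-2z^2) = -4z
  d/dz(8z) = 8
  d/dz(4) = 0
p'(z) = -18z^2 - 4z + 8


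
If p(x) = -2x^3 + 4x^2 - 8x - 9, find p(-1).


Using direct substitution:
  -2 * (-1)^3 = 2
  4 * (-1)^2 = 4
  -8 * (-1)^1 = 8
  constant: -9
Sum = 2 + 4 + 8 - 9 = 5


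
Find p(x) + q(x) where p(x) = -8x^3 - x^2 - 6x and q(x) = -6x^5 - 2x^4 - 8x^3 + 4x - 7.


Align terms by degree and add:
  -8x^3 - x^2 - 6x
  -6x^5 - 2x^4 - 8x^3 + 4x - 7
= -6x^5 - 2x^4 - 16x^3 - x^2 - 2x - 7


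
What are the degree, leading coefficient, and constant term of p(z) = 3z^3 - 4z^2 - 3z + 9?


Highest power of z is 3, with coefficient 3. Constant term is 9.
Degree = 3, leading coefficient = 3, constant term = 9


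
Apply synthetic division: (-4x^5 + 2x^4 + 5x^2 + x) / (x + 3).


Synthetic division with c = -3. Coefficients: -4, 2, 0, 5, 1, 0
Bring down -4.
  -4 * -3 = 12; 12 + 2 = 14
  14 * -3 = -42; -42 + 0 = -42
  -42 * -3 = 126; 126 + 5 = 131
  131 * -3 = -393; -393 + 1 = -392
  -392 * -3 = 1176; 1176 + 0 = 1176
Quotient: -4x^4 + 14x^3 - 42x^2 + 131x - 392, Remainder: 1176


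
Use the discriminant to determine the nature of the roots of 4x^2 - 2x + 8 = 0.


D = b^2 - 4ac = (-2)^2 - 4(4)(8) = 4 - 128 = -124
Since D < 0: two complex conjugate roots (no real roots)


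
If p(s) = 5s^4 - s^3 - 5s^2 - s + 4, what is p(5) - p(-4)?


p(5) = 2874
p(-4) = 1272
p(5) - p(-4) = 2874 - 1272 = 1602


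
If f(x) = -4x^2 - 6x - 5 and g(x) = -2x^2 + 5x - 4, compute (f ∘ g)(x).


Substitute g(x) into f:
f(g(x)) = -4*(-2x^2 + 5x - 4)^2 + (-6)*(-2x^2 + 5x - 4) + (-5)
(-2x^2 + 5x - 4)^2 = 4x^4 - 20x^3 + 41x^2 - 40x + 16
Expand and combine: -16x^4 + 80x^3 - 152x^2 + 130x - 45


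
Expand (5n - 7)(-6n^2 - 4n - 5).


Distribute each term of the first polynomial:
  (5n)(-6n^2 - 4n - 5) = -30n^3 - 20n^2 - 25n
  (-7)(-6n^2 - 4n - 5) = 42n^2 + 28n + 35
Sum: -30n^3 + 22n^2 + 3n + 35


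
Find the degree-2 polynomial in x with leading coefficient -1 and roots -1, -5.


p(x) = -(x + 1)(x + 5)
Expand: -x^2 - 6x - 5


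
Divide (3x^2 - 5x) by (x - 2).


(3x^2 - 5x) / (x - 2)
Step 1: 3x * (x - 2) = 3x^2 - 6x; subtract.
Step 2: 1 * (x - 2) = x - 2; subtract.
Quotient: 3x + 1, Remainder: 2


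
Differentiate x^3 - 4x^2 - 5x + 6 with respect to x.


Apply the power rule term by term:
  d/dx(x^3) = 3x^2
  d/dx(-4x^2) = -8x
  d/dx(-5x) = -5
  d/dx(6) = 0
p'(x) = 3x^2 - 8x - 5


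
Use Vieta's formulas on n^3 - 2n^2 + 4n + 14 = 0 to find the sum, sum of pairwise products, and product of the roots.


Monic cubic n^3+bn^2+cn+d=0: sum=-b, pairwise sum=c, product=-d.
b=-2, c=4, d=14
r1+r2+r3 = 2
r1r2+r1r3+r2r3 = 4
r1r2r3 = -14


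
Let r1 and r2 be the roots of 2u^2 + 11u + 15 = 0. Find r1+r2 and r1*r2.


For au^2+bu+c=0: sum = -b/a, product = c/a.
a=2, b=11, c=15
Sum = -(11)/2 = -11/2
Product = (15)/2 = 15/2


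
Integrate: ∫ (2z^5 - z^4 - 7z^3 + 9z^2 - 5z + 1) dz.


Reverse power rule on each term:
  ∫ 2z^5 dz = (1/3)z^6
  ∫ -z^4 dz = -(1/5)z^5
  ∫ -7z^3 dz = -(7/4)z^4
  ∫ 9z^2 dz = 3z^3
  ∫ -5z dz = -(5/2)z^2
  ∫ 1 dz = z
F(z) = (1/3)z^6 - (1/5)z^5 - (7/4)z^4 + 3z^3 - (5/2)z^2 + z + C


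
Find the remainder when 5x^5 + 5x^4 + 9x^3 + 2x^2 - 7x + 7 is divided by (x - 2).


By the Remainder Theorem, the remainder equals p(2):
  5*(2)^5 = 160
  5*(2)^4 = 80
  9*(2)^3 = 72
  2*(2)^2 = 8
  -7*(2)^1 = -14
  constant: 7
Sum: 160 + 80 + 72 + 8 - 14 + 7 = 313


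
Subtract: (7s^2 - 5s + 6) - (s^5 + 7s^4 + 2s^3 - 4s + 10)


Distribute the minus sign:
  (7s^2 - 5s + 6)
- (s^5 + 7s^4 + 2s^3 - 4s + 10)
Negate second polynomial: -s^5 - 7s^4 - 2s^3 + 4s - 10
Add: -s^5 - 7s^4 - 2s^3 + 7s^2 - s - 4


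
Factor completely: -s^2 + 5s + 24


Roots satisfy r1 + r2 = -b/a = 5 and r1*r2 = c/a = -24.
So r1 = 8, r2 = -3.
-s^2 + 5s + 24 = -(s - r1)(s - r2) = -(s - 8)(s + 3)


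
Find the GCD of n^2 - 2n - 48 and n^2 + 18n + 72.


Factor each:
  n^2 - 2n - 48 = (n + 6)(n - 8)
  n^2 + 18n + 72 = (n + 6)(n + 12)
Common monic factor: n + 6


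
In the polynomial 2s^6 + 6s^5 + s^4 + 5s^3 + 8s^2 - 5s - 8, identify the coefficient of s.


Read off the coefficient of s: -5


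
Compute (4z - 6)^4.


Expand (4z - 6)^4 by repeated multiplication:
  (4z - 6)^2 = 16z^2 - 48z + 36
  (4z - 6)^3 = 64z^3 - 288z^2 + 432z - 216
= 256z^4 - 1536z^3 + 3456z^2 - 3456z + 1296


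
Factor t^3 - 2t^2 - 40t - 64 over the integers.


Try integer roots (divisors of -64). t=8: p(8)=0.
Divide out (t - 8): quotient is t^2 + 6t + 8.
Factor the quadratic: (t + 2)(t + 4)
Result: (t - 8)(t + 2)(t + 4)


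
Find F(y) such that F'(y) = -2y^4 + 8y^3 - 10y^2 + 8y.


Reverse power rule on each term:
  ∫ -2y^4 dy = -(2/5)y^5
  ∫ 8y^3 dy = 2y^4
  ∫ -10y^2 dy = -(10/3)y^3
  ∫ 8y dy = 4y^2
F(y) = -(2/5)y^5 + 2y^4 - (10/3)y^3 + 4y^2 + C


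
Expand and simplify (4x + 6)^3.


Expand (4x + 6)^3 by repeated multiplication:
  (4x + 6)^2 = 16x^2 + 48x + 36
= 64x^3 + 288x^2 + 432x + 216


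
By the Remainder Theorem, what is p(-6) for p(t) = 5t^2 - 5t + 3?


By the Remainder Theorem, the remainder equals p(-6):
  5*(-6)^2 = 180
  -5*(-6)^1 = 30
  constant: 3
Sum: 180 + 30 + 3 = 213


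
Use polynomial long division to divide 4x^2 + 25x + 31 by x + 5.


(4x^2 + 25x + 31) / (x + 5)
Step 1: 4x * (x + 5) = 4x^2 + 20x; subtract.
Step 2: 5 * (x + 5) = 5x + 25; subtract.
Quotient: 4x + 5, Remainder: 6


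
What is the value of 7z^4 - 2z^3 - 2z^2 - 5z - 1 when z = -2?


Using direct substitution:
  7 * (-2)^4 = 112
  -2 * (-2)^3 = 16
  -2 * (-2)^2 = -8
  -5 * (-2)^1 = 10
  constant: -1
Sum = 112 + 16 - 8 + 10 - 1 = 129


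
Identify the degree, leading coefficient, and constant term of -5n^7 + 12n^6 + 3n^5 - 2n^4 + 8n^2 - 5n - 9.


Highest power of n is 7, with coefficient -5. Constant term is -9.
Degree = 7, leading coefficient = -5, constant term = -9


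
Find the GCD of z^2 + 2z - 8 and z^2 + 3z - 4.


Factor each:
  z^2 + 2z - 8 = (z + 4)(z - 2)
  z^2 + 3z - 4 = (z + 4)(z - 1)
Common monic factor: z + 4


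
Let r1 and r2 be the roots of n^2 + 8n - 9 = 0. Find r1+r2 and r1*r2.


For an^2+bn+c=0: sum = -b/a, product = c/a.
a=1, b=8, c=-9
Sum = -(8)/1 = -8
Product = (-9)/1 = -9


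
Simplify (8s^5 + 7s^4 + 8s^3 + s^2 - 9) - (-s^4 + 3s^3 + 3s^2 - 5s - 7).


Distribute the minus sign:
  (8s^5 + 7s^4 + 8s^3 + s^2 - 9)
- (-s^4 + 3s^3 + 3s^2 - 5s - 7)
Negate second polynomial: s^4 - 3s^3 - 3s^2 + 5s + 7
Add: 8s^5 + 8s^4 + 5s^3 - 2s^2 + 5s - 2


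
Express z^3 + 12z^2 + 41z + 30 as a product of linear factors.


Try integer roots (divisors of 30). z=-6: p(-6)=0.
Divide out (z + 6): quotient is z^2 + 6z + 5.
Factor the quadratic: (z + 1)(z + 5)
Result: (z + 6)(z + 1)(z + 5)


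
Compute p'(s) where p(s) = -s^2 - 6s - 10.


Apply the power rule term by term:
  d/ds(-s^2) = -2s
  d/ds(-6s) = -6
  d/ds(-10) = 0
p'(s) = -2s - 6


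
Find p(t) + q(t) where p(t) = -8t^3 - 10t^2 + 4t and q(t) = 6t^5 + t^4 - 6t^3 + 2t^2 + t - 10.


Align terms by degree and add:
  -8t^3 - 10t^2 + 4t
+ 6t^5 + t^4 - 6t^3 + 2t^2 + t - 10
= 6t^5 + t^4 - 14t^3 - 8t^2 + 5t - 10


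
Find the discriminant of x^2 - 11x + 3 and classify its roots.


D = b^2 - 4ac = (-11)^2 - 4(1)(3) = 121 - 12 = 109
Since D > 0: two distinct irrational roots


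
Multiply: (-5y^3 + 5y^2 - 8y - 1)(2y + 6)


Distribute each term of the first polynomial:
  (-5y^3)(2y + 6) = -10y^4 - 30y^3
  (5y^2)(2y + 6) = 10y^3 + 30y^2
  (-8y)(2y + 6) = -16y^2 - 48y
  (-1)(2y + 6) = -2y - 6
Sum: -10y^4 - 20y^3 + 14y^2 - 50y - 6


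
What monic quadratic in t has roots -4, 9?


p(t) = (t + 4)(t - 9)
Expand: t^2 - 5t - 36


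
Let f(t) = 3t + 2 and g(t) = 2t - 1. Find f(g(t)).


Substitute g(t) into f:
f(g(t)) = 3*(2t - 1) + 2
Expand and combine: 6t - 1


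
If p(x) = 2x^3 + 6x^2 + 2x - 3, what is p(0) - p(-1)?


p(0) = -3
p(-1) = -1
p(0) - p(-1) = -3 + 1 = -2


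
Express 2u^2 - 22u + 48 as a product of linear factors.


Roots satisfy r1 + r2 = -b/a = 11 and r1*r2 = c/a = 24.
So r1 = 3, r2 = 8.
2u^2 - 22u + 48 = 2(u - r1)(u - r2) = 2(u - 3)(u - 8)


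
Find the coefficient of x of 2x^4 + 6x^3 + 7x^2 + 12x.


Read off the coefficient of x: 12


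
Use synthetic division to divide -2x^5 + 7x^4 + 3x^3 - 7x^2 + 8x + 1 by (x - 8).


Synthetic division with c = 8. Coefficients: -2, 7, 3, -7, 8, 1
Bring down -2.
  -2 * 8 = -16; -16 + 7 = -9
  -9 * 8 = -72; -72 + 3 = -69
  -69 * 8 = -552; -552 - 7 = -559
  -559 * 8 = -4472; -4472 + 8 = -4464
  -4464 * 8 = -35712; -35712 + 1 = -35711
Quotient: -2x^4 - 9x^3 - 69x^2 - 559x - 4464, Remainder: -35711


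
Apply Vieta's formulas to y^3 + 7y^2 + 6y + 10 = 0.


Monic cubic y^3+by^2+cy+d=0: sum=-b, pairwise sum=c, product=-d.
b=7, c=6, d=10
r1+r2+r3 = -7
r1r2+r1r3+r2r3 = 6
r1r2r3 = -10


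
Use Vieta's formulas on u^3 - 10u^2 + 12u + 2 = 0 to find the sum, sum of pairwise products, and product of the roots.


Monic cubic u^3+bu^2+cu+d=0: sum=-b, pairwise sum=c, product=-d.
b=-10, c=12, d=2
r1+r2+r3 = 10
r1r2+r1r3+r2r3 = 12
r1r2r3 = -2


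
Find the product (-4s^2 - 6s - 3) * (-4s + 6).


Distribute each term of the first polynomial:
  (-4s^2)(-4s + 6) = 16s^3 - 24s^2
  (-6s)(-4s + 6) = 24s^2 - 36s
  (-3)(-4s + 6) = 12s - 18
Sum: 16s^3 - 24s - 18


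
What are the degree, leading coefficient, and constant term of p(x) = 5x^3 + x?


Highest power of x is 3, with coefficient 5. Constant term is 0.
Degree = 3, leading coefficient = 5, constant term = 0


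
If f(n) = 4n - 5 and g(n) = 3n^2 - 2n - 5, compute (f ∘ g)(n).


Substitute g(n) into f:
f(g(n)) = 4*(3n^2 - 2n - 5) + (-5)
Expand and combine: 12n^2 - 8n - 25


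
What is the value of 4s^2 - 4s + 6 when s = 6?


Using direct substitution:
  4 * (6)^2 = 144
  -4 * (6)^1 = -24
  constant: 6
Sum = 144 - 24 + 6 = 126


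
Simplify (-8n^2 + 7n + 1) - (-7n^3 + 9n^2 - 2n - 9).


Distribute the minus sign:
  (-8n^2 + 7n + 1)
- (-7n^3 + 9n^2 - 2n - 9)
Negate second polynomial: 7n^3 - 9n^2 + 2n + 9
Add: 7n^3 - 17n^2 + 9n + 10


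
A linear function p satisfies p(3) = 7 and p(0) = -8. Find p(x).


p(x) = mx + b. Using p(3)=7, p(0)=-8:
m = (7 + 8)/(3) = 15/3 = 5
b = 7 - m*(3) = 7 - 15 = -8
p(x) = 5x - 8


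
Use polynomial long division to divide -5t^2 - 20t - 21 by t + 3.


(-5t^2 - 20t - 21) / (t + 3)
Step 1: -5t * (t + 3) = -5t^2 - 15t; subtract.
Step 2: -5 * (t + 3) = -5t - 15; subtract.
Quotient: -5t - 5, Remainder: -6


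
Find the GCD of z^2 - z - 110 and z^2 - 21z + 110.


Factor each:
  z^2 - z - 110 = (z - 11)(z + 10)
  z^2 - 21z + 110 = (z - 11)(z - 10)
Common monic factor: z - 11


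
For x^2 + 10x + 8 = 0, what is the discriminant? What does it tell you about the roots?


D = b^2 - 4ac = (10)^2 - 4(1)(8) = 100 - 32 = 68
Since D > 0: two distinct irrational roots


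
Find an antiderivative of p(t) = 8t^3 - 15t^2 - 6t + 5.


Reverse power rule on each term:
  ∫ 8t^3 dt = 2t^4
  ∫ -15t^2 dt = -5t^3
  ∫ -6t dt = -3t^2
  ∫ 5 dt = 5t
F(t) = 2t^4 - 5t^3 - 3t^2 + 5t + C


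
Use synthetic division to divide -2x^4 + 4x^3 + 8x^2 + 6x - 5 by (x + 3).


Synthetic division with c = -3. Coefficients: -2, 4, 8, 6, -5
Bring down -2.
  -2 * -3 = 6; 6 + 4 = 10
  10 * -3 = -30; -30 + 8 = -22
  -22 * -3 = 66; 66 + 6 = 72
  72 * -3 = -216; -216 - 5 = -221
Quotient: -2x^3 + 10x^2 - 22x + 72, Remainder: -221


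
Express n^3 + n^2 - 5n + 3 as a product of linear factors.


Try integer roots (divisors of 3). n=1: p(1)=0.
Divide out (n - 1): quotient is n^2 + 2n - 3.
Factor the quadratic: (n + 3)(n - 1)
Result: (n - 1)(n + 3)(n - 1)


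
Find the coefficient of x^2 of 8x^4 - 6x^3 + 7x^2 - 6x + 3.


Read off the coefficient of x^2: 7


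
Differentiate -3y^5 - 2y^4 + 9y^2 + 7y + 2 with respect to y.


Apply the power rule term by term:
  d/dy(-3y^5) = -15y^4
  d/dy(-2y^4) = -8y^3
  d/dy(9y^2) = 18y
  d/dy(7y) = 7
  d/dy(2) = 0
p'(y) = -15y^4 - 8y^3 + 18y + 7


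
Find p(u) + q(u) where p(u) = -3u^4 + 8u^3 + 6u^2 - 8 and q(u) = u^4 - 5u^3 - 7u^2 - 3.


Align terms by degree and add:
  -3u^4 + 8u^3 + 6u^2 - 8
+ u^4 - 5u^3 - 7u^2 - 3
= -2u^4 + 3u^3 - u^2 - 11


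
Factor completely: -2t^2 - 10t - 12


Roots satisfy r1 + r2 = -b/a = -5 and r1*r2 = c/a = 6.
So r1 = -3, r2 = -2.
-2t^2 - 10t - 12 = -2(t - r1)(t - r2) = -2(t + 3)(t + 2)


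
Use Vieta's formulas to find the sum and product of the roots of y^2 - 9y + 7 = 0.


For ay^2+by+c=0: sum = -b/a, product = c/a.
a=1, b=-9, c=7
Sum = -(-9)/1 = 9
Product = (7)/1 = 7


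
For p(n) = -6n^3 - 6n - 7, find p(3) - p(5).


p(3) = -187
p(5) = -787
p(3) - p(5) = -187 + 787 = 600


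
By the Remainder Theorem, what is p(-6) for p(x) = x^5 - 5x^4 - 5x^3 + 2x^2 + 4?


By the Remainder Theorem, the remainder equals p(-6):
  1*(-6)^5 = -7776
  -5*(-6)^4 = -6480
  -5*(-6)^3 = 1080
  2*(-6)^2 = 72
  0*(-6)^1 = 0
  constant: 4
Sum: -7776 - 6480 + 1080 + 72 + 0 + 4 = -13100


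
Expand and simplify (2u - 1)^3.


Expand (2u - 1)^3 by repeated multiplication:
  (2u - 1)^2 = 4u^2 - 4u + 1
= 8u^3 - 12u^2 + 6u - 1


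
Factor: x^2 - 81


Roots satisfy r1 + r2 = -b/a = 0 and r1*r2 = c/a = -81.
So r1 = -9, r2 = 9.
x^2 - 81 = (x - r1)(x - r2) = (x + 9)(x - 9)


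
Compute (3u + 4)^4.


Expand (3u + 4)^4 by repeated multiplication:
  (3u + 4)^2 = 9u^2 + 24u + 16
  (3u + 4)^3 = 27u^3 + 108u^2 + 144u + 64
= 81u^4 + 432u^3 + 864u^2 + 768u + 256
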